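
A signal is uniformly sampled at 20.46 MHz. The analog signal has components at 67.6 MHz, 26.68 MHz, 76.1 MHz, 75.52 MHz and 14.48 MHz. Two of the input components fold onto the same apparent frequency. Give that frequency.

fs/2 = 10.23 MHz.
67.6 MHz mod fs = 6.22 MHz.
6.22 MHz ≤ fs/2 = 10.23 MHz, appears at 6.22 MHz.
26.68 MHz mod fs = 6.22 MHz.
6.22 MHz ≤ fs/2 = 10.23 MHz, appears at 6.22 MHz.
76.1 MHz mod fs = 14.72 MHz.
14.72 MHz > fs/2 = 10.23 MHz, folds to fs − 14.72 MHz = 5.74 MHz.
75.52 MHz mod fs = 14.14 MHz.
14.14 MHz > fs/2 = 10.23 MHz, folds to fs − 14.14 MHz = 6.32 MHz.
14.48 MHz > fs/2 = 10.23 MHz, folds to fs − 14.48 MHz = 5.98 MHz.
26.68 MHz and 67.6 MHz both map to 6.22 MHz.

6.22 MHz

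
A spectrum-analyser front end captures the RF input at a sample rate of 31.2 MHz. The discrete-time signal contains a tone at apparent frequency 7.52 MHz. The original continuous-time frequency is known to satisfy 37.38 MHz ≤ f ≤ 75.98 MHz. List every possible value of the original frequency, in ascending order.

Frequencies that alias to 7.52 MHz are k·fs ± 7.52 MHz for integer k ≥ 0.
k=0: 7.52 MHz.
k=1: 23.68 MHz, 38.72 MHz.
k=2: 54.88 MHz, 69.92 MHz.
k=3: 86.08 MHz, 101.12 MHz.
Within [37.38 MHz, 75.98 MHz]: 38.72 MHz, 54.88 MHz, 69.92 MHz.

38.72 MHz, 54.88 MHz, 69.92 MHz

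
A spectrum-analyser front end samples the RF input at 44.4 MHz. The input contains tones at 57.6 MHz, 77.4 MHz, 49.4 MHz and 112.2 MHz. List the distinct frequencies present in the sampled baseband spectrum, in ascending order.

fs/2 = 22.2 MHz.
57.6 MHz mod fs = 13.2 MHz.
13.2 MHz ≤ fs/2 = 22.2 MHz, appears at 13.2 MHz.
77.4 MHz mod fs = 33 MHz.
33 MHz > fs/2 = 22.2 MHz, folds to fs − 33 MHz = 11.4 MHz.
49.4 MHz mod fs = 5 MHz.
5 MHz ≤ fs/2 = 22.2 MHz, appears at 5 MHz.
112.2 MHz mod fs = 23.4 MHz.
23.4 MHz > fs/2 = 22.2 MHz, folds to fs − 23.4 MHz = 21 MHz.
Distinct values: {5 MHz, 11.4 MHz, 13.2 MHz, 21 MHz}.

5 MHz, 11.4 MHz, 13.2 MHz, 21 MHz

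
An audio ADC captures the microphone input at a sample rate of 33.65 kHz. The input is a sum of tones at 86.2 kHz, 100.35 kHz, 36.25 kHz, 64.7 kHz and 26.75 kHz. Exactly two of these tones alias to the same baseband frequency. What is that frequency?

2.6 kHz

fs/2 = 16.825 kHz.
86.2 kHz mod fs = 18.9 kHz.
18.9 kHz > fs/2 = 16.825 kHz, folds to fs − 18.9 kHz = 14.75 kHz.
100.35 kHz mod fs = 33.05 kHz.
33.05 kHz > fs/2 = 16.825 kHz, folds to fs − 33.05 kHz = 0.6 kHz.
36.25 kHz mod fs = 2.6 kHz.
2.6 kHz ≤ fs/2 = 16.825 kHz, appears at 2.6 kHz.
64.7 kHz mod fs = 31.05 kHz.
31.05 kHz > fs/2 = 16.825 kHz, folds to fs − 31.05 kHz = 2.6 kHz.
26.75 kHz > fs/2 = 16.825 kHz, folds to fs − 26.75 kHz = 6.9 kHz.
36.25 kHz and 64.7 kHz both map to 2.6 kHz.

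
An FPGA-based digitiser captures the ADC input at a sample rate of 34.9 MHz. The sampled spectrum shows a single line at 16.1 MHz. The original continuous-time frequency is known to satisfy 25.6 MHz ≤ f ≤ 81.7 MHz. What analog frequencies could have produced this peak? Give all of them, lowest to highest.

51 MHz, 53.7 MHz

Frequencies that alias to 16.1 MHz are k·fs ± 16.1 MHz for integer k ≥ 0.
k=0: 16.1 MHz.
k=1: 18.8 MHz, 51 MHz.
k=2: 53.7 MHz, 85.9 MHz.
k=3: 88.6 MHz, 120.8 MHz.
Within [25.6 MHz, 81.7 MHz]: 51 MHz, 53.7 MHz.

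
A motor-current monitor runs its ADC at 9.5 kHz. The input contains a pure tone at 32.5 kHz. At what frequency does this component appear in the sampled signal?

4 kHz

32.5 kHz mod fs = 4 kHz.
4 kHz ≤ fs/2 = 4.75 kHz, appears at 4 kHz.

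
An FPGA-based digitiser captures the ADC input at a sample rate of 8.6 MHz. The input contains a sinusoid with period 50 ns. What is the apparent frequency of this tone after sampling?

2.8 MHz

T = 50 ns → f = 1/T = 20 MHz.
20 MHz mod fs = 2.8 MHz.
2.8 MHz ≤ fs/2 = 4.3 MHz, appears at 2.8 MHz.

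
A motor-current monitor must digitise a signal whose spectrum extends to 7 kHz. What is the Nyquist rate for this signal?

Nyquist rate = 2 × 7 kHz = 14 kHz.

14 kHz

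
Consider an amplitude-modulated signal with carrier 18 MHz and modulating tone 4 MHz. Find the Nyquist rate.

44 MHz

AM sidebands sit at fc ± fm = 14 MHz and 22 MHz.
Highest-frequency component: 22 MHz.
Nyquist rate = 2 × 22 MHz = 44 MHz.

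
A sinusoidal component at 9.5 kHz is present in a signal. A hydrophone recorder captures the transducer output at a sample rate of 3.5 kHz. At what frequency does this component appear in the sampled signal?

9.5 kHz mod fs = 2.5 kHz.
2.5 kHz > fs/2 = 1.75 kHz, folds to fs − 2.5 kHz = 1 kHz.

1 kHz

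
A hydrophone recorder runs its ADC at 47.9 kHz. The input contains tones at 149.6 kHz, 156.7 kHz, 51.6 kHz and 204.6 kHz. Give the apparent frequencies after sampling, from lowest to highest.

fs/2 = 23.95 kHz.
149.6 kHz mod fs = 5.9 kHz.
5.9 kHz ≤ fs/2 = 23.95 kHz, appears at 5.9 kHz.
156.7 kHz mod fs = 13 kHz.
13 kHz ≤ fs/2 = 23.95 kHz, appears at 13 kHz.
51.6 kHz mod fs = 3.7 kHz.
3.7 kHz ≤ fs/2 = 23.95 kHz, appears at 3.7 kHz.
204.6 kHz mod fs = 13 kHz.
13 kHz ≤ fs/2 = 23.95 kHz, appears at 13 kHz.
Distinct values: {3.7 kHz, 5.9 kHz, 13 kHz}.

3.7 kHz, 5.9 kHz, 13 kHz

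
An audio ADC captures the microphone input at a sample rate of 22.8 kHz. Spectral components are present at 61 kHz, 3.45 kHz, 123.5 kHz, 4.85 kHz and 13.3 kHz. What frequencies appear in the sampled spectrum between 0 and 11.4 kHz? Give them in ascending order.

fs/2 = 11.4 kHz.
61 kHz mod fs = 15.4 kHz.
15.4 kHz > fs/2 = 11.4 kHz, folds to fs − 15.4 kHz = 7.4 kHz.
3.45 kHz ≤ fs/2 = 11.4 kHz, passes unchanged.
123.5 kHz mod fs = 9.5 kHz.
9.5 kHz ≤ fs/2 = 11.4 kHz, appears at 9.5 kHz.
4.85 kHz ≤ fs/2 = 11.4 kHz, passes unchanged.
13.3 kHz > fs/2 = 11.4 kHz, folds to fs − 13.3 kHz = 9.5 kHz.
Distinct values: {3.45 kHz, 4.85 kHz, 7.4 kHz, 9.5 kHz}.

3.45 kHz, 4.85 kHz, 7.4 kHz, 9.5 kHz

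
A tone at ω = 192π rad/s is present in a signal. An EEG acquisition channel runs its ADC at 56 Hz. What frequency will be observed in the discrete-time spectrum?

ω = 192π rad/s → f = ω/(2π) = 96 Hz.
96 Hz mod fs = 40 Hz.
40 Hz > fs/2 = 28 Hz, folds to fs − 40 Hz = 16 Hz.

16 Hz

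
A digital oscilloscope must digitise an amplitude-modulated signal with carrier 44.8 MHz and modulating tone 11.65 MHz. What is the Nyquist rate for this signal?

112.9 MHz

AM sidebands sit at fc ± fm = 33.15 MHz and 56.45 MHz.
Highest-frequency component: 56.45 MHz.
Nyquist rate = 2 × 56.45 MHz = 112.9 MHz.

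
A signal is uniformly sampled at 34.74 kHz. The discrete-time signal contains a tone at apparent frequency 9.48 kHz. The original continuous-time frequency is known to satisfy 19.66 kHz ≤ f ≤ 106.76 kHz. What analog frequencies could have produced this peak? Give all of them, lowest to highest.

Frequencies that alias to 9.48 kHz are k·fs ± 9.48 kHz for integer k ≥ 0.
k=0: 9.48 kHz.
k=1: 25.26 kHz, 44.22 kHz.
k=2: 60 kHz, 78.96 kHz.
k=3: 94.74 kHz, 113.7 kHz.
k=4: 129.48 kHz, 148.44 kHz.
Within [19.66 kHz, 106.76 kHz]: 25.26 kHz, 44.22 kHz, 60 kHz, 78.96 kHz, 94.74 kHz.

25.26 kHz, 44.22 kHz, 60 kHz, 78.96 kHz, 94.74 kHz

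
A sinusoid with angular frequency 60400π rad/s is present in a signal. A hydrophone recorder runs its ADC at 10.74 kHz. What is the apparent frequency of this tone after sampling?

2.02 kHz

ω = 60400π rad/s → f = ω/(2π) = 30200 Hz = 30.2 kHz.
30.2 kHz mod fs = 8.72 kHz.
8.72 kHz > fs/2 = 5.37 kHz, folds to fs − 8.72 kHz = 2.02 kHz.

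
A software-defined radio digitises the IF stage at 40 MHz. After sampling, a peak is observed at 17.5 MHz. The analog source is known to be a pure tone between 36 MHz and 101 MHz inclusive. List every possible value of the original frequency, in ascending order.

Frequencies that alias to 17.5 MHz are k·fs ± 17.5 MHz for integer k ≥ 0.
k=0: 17.5 MHz.
k=1: 22.5 MHz, 57.5 MHz.
k=2: 62.5 MHz, 97.5 MHz.
k=3: 102.5 MHz, 137.5 MHz.
Within [36 MHz, 101 MHz]: 57.5 MHz, 62.5 MHz, 97.5 MHz.

57.5 MHz, 62.5 MHz, 97.5 MHz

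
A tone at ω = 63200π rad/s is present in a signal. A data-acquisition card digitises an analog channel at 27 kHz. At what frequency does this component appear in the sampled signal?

4.6 kHz

ω = 63200π rad/s → f = ω/(2π) = 31600 Hz = 31.6 kHz.
31.6 kHz mod fs = 4.6 kHz.
4.6 kHz ≤ fs/2 = 13.5 kHz, appears at 4.6 kHz.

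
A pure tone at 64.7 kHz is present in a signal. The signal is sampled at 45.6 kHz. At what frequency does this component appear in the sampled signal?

19.1 kHz

64.7 kHz mod fs = 19.1 kHz.
19.1 kHz ≤ fs/2 = 22.8 kHz, appears at 19.1 kHz.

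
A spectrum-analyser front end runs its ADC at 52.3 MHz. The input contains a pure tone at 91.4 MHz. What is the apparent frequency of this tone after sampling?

13.2 MHz

91.4 MHz mod fs = 39.1 MHz.
39.1 MHz > fs/2 = 26.15 MHz, folds to fs − 39.1 MHz = 13.2 MHz.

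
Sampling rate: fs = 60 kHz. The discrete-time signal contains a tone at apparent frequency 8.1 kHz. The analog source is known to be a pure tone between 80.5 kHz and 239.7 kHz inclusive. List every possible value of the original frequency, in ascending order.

111.9 kHz, 128.1 kHz, 171.9 kHz, 188.1 kHz, 231.9 kHz

Frequencies that alias to 8.1 kHz are k·fs ± 8.1 kHz for integer k ≥ 0.
k=0: 8.1 kHz.
k=1: 51.9 kHz, 68.1 kHz.
k=2: 111.9 kHz, 128.1 kHz.
k=3: 171.9 kHz, 188.1 kHz.
k=4: 231.9 kHz, 248.1 kHz.
k=5: 291.9 kHz, 308.1 kHz.
Within [80.5 kHz, 239.7 kHz]: 111.9 kHz, 128.1 kHz, 171.9 kHz, 188.1 kHz, 231.9 kHz.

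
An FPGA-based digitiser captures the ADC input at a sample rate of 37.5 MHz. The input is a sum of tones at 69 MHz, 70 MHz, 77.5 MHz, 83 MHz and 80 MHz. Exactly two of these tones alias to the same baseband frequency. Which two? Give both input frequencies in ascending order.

70 MHz, 80 MHz

fs/2 = 18.75 MHz.
69 MHz mod fs = 31.5 MHz.
31.5 MHz > fs/2 = 18.75 MHz, folds to fs − 31.5 MHz = 6 MHz.
70 MHz mod fs = 32.5 MHz.
32.5 MHz > fs/2 = 18.75 MHz, folds to fs − 32.5 MHz = 5 MHz.
77.5 MHz mod fs = 2.5 MHz.
2.5 MHz ≤ fs/2 = 18.75 MHz, appears at 2.5 MHz.
83 MHz mod fs = 8 MHz.
8 MHz ≤ fs/2 = 18.75 MHz, appears at 8 MHz.
80 MHz mod fs = 5 MHz.
5 MHz ≤ fs/2 = 18.75 MHz, appears at 5 MHz.
70 MHz and 80 MHz both map to 5 MHz.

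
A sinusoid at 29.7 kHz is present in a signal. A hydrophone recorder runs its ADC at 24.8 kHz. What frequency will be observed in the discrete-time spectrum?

4.9 kHz

29.7 kHz mod fs = 4.9 kHz.
4.9 kHz ≤ fs/2 = 12.4 kHz, appears at 4.9 kHz.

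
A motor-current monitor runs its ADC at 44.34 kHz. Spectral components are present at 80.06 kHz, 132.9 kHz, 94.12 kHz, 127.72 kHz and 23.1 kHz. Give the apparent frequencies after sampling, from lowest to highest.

0.12 kHz, 5.3 kHz, 5.44 kHz, 8.62 kHz, 21.24 kHz

fs/2 = 22.17 kHz.
80.06 kHz mod fs = 35.72 kHz.
35.72 kHz > fs/2 = 22.17 kHz, folds to fs − 35.72 kHz = 8.62 kHz.
132.9 kHz mod fs = 44.22 kHz.
44.22 kHz > fs/2 = 22.17 kHz, folds to fs − 44.22 kHz = 0.12 kHz.
94.12 kHz mod fs = 5.44 kHz.
5.44 kHz ≤ fs/2 = 22.17 kHz, appears at 5.44 kHz.
127.72 kHz mod fs = 39.04 kHz.
39.04 kHz > fs/2 = 22.17 kHz, folds to fs − 39.04 kHz = 5.3 kHz.
23.1 kHz > fs/2 = 22.17 kHz, folds to fs − 23.1 kHz = 21.24 kHz.
Distinct values: {0.12 kHz, 5.3 kHz, 5.44 kHz, 8.62 kHz, 21.24 kHz}.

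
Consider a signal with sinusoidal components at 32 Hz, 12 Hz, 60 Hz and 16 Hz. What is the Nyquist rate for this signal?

120 Hz

Highest-frequency component: 60 Hz.
Nyquist rate = 2 × 60 Hz = 120 Hz.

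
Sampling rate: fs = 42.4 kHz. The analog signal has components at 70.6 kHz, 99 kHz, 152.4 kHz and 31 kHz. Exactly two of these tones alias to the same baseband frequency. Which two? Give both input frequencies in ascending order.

70.6 kHz, 99 kHz

fs/2 = 21.2 kHz.
70.6 kHz mod fs = 28.2 kHz.
28.2 kHz > fs/2 = 21.2 kHz, folds to fs − 28.2 kHz = 14.2 kHz.
99 kHz mod fs = 14.2 kHz.
14.2 kHz ≤ fs/2 = 21.2 kHz, appears at 14.2 kHz.
152.4 kHz mod fs = 25.2 kHz.
25.2 kHz > fs/2 = 21.2 kHz, folds to fs − 25.2 kHz = 17.2 kHz.
31 kHz > fs/2 = 21.2 kHz, folds to fs − 31 kHz = 11.4 kHz.
70.6 kHz and 99 kHz both map to 14.2 kHz.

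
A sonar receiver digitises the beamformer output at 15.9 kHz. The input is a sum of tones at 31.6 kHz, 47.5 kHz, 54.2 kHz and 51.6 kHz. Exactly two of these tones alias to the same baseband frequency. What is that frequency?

0.2 kHz

fs/2 = 7.95 kHz.
31.6 kHz mod fs = 15.7 kHz.
15.7 kHz > fs/2 = 7.95 kHz, folds to fs − 15.7 kHz = 0.2 kHz.
47.5 kHz mod fs = 15.7 kHz.
15.7 kHz > fs/2 = 7.95 kHz, folds to fs − 15.7 kHz = 0.2 kHz.
54.2 kHz mod fs = 6.5 kHz.
6.5 kHz ≤ fs/2 = 7.95 kHz, appears at 6.5 kHz.
51.6 kHz mod fs = 3.9 kHz.
3.9 kHz ≤ fs/2 = 7.95 kHz, appears at 3.9 kHz.
31.6 kHz and 47.5 kHz both map to 0.2 kHz.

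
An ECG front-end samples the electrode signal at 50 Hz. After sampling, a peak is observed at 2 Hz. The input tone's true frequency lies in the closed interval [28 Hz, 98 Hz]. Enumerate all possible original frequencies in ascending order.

48 Hz, 52 Hz, 98 Hz

Frequencies that alias to 2 Hz are k·fs ± 2 Hz for integer k ≥ 0.
k=0: 2 Hz.
k=1: 48 Hz, 52 Hz.
k=2: 98 Hz, 102 Hz.
k=3: 148 Hz, 152 Hz.
Within [28 Hz, 98 Hz]: 48 Hz, 52 Hz, 98 Hz.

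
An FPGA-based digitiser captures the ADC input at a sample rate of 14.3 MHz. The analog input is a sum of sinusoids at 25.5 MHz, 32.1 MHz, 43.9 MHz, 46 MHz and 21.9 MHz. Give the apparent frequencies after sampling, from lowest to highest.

1 MHz, 3.1 MHz, 3.5 MHz, 6.7 MHz

fs/2 = 7.15 MHz.
25.5 MHz mod fs = 11.2 MHz.
11.2 MHz > fs/2 = 7.15 MHz, folds to fs − 11.2 MHz = 3.1 MHz.
32.1 MHz mod fs = 3.5 MHz.
3.5 MHz ≤ fs/2 = 7.15 MHz, appears at 3.5 MHz.
43.9 MHz mod fs = 1 MHz.
1 MHz ≤ fs/2 = 7.15 MHz, appears at 1 MHz.
46 MHz mod fs = 3.1 MHz.
3.1 MHz ≤ fs/2 = 7.15 MHz, appears at 3.1 MHz.
21.9 MHz mod fs = 7.6 MHz.
7.6 MHz > fs/2 = 7.15 MHz, folds to fs − 7.6 MHz = 6.7 MHz.
Distinct values: {1 MHz, 3.1 MHz, 3.5 MHz, 6.7 MHz}.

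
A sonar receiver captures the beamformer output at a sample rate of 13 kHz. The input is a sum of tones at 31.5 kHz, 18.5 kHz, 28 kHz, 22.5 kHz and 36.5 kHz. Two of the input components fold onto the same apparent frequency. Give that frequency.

fs/2 = 6.5 kHz.
31.5 kHz mod fs = 5.5 kHz.
5.5 kHz ≤ fs/2 = 6.5 kHz, appears at 5.5 kHz.
18.5 kHz mod fs = 5.5 kHz.
5.5 kHz ≤ fs/2 = 6.5 kHz, appears at 5.5 kHz.
28 kHz mod fs = 2 kHz.
2 kHz ≤ fs/2 = 6.5 kHz, appears at 2 kHz.
22.5 kHz mod fs = 9.5 kHz.
9.5 kHz > fs/2 = 6.5 kHz, folds to fs − 9.5 kHz = 3.5 kHz.
36.5 kHz mod fs = 10.5 kHz.
10.5 kHz > fs/2 = 6.5 kHz, folds to fs − 10.5 kHz = 2.5 kHz.
18.5 kHz and 31.5 kHz both map to 5.5 kHz.

5.5 kHz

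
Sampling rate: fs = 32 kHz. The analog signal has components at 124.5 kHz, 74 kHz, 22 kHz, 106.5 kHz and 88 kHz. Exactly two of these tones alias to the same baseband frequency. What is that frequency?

fs/2 = 16 kHz.
124.5 kHz mod fs = 28.5 kHz.
28.5 kHz > fs/2 = 16 kHz, folds to fs − 28.5 kHz = 3.5 kHz.
74 kHz mod fs = 10 kHz.
10 kHz ≤ fs/2 = 16 kHz, appears at 10 kHz.
22 kHz > fs/2 = 16 kHz, folds to fs − 22 kHz = 10 kHz.
106.5 kHz mod fs = 10.5 kHz.
10.5 kHz ≤ fs/2 = 16 kHz, appears at 10.5 kHz.
88 kHz mod fs = 24 kHz.
24 kHz > fs/2 = 16 kHz, folds to fs − 24 kHz = 8 kHz.
22 kHz and 74 kHz both map to 10 kHz.

10 kHz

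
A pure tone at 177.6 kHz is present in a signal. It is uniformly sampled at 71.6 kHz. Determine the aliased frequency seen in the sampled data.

177.6 kHz mod fs = 34.4 kHz.
34.4 kHz ≤ fs/2 = 35.8 kHz, appears at 34.4 kHz.

34.4 kHz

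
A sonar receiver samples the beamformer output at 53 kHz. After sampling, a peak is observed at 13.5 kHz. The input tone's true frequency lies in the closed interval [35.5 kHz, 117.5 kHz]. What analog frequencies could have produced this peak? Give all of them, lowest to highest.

Frequencies that alias to 13.5 kHz are k·fs ± 13.5 kHz for integer k ≥ 0.
k=0: 13.5 kHz.
k=1: 39.5 kHz, 66.5 kHz.
k=2: 92.5 kHz, 119.5 kHz.
k=3: 145.5 kHz, 172.5 kHz.
Within [35.5 kHz, 117.5 kHz]: 39.5 kHz, 66.5 kHz, 92.5 kHz.

39.5 kHz, 66.5 kHz, 92.5 kHz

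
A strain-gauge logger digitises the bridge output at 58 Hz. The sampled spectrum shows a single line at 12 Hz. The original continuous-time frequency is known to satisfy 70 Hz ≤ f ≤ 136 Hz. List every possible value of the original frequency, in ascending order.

Frequencies that alias to 12 Hz are k·fs ± 12 Hz for integer k ≥ 0.
k=0: 12 Hz.
k=1: 46 Hz, 70 Hz.
k=2: 104 Hz, 128 Hz.
k=3: 162 Hz, 186 Hz.
Within [70 Hz, 136 Hz]: 70 Hz, 104 Hz, 128 Hz.

70 Hz, 104 Hz, 128 Hz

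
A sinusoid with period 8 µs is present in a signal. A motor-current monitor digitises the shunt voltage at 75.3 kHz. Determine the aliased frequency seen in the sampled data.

T = 8 µs → f = 1/T = 125 kHz.
125 kHz mod fs = 49.7 kHz.
49.7 kHz > fs/2 = 37.65 kHz, folds to fs − 49.7 kHz = 25.6 kHz.

25.6 kHz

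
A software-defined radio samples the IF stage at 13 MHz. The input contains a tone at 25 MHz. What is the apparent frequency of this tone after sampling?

1 MHz

25 MHz mod fs = 12 MHz.
12 MHz > fs/2 = 6.5 MHz, folds to fs − 12 MHz = 1 MHz.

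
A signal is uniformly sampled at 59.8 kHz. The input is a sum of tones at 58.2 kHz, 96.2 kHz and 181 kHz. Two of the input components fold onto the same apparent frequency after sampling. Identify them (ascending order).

fs/2 = 29.9 kHz.
58.2 kHz > fs/2 = 29.9 kHz, folds to fs − 58.2 kHz = 1.6 kHz.
96.2 kHz mod fs = 36.4 kHz.
36.4 kHz > fs/2 = 29.9 kHz, folds to fs − 36.4 kHz = 23.4 kHz.
181 kHz mod fs = 1.6 kHz.
1.6 kHz ≤ fs/2 = 29.9 kHz, appears at 1.6 kHz.
58.2 kHz and 181 kHz both map to 1.6 kHz.

58.2 kHz, 181 kHz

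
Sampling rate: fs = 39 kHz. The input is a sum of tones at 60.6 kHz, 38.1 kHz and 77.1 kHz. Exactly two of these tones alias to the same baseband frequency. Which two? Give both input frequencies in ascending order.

fs/2 = 19.5 kHz.
60.6 kHz mod fs = 21.6 kHz.
21.6 kHz > fs/2 = 19.5 kHz, folds to fs − 21.6 kHz = 17.4 kHz.
38.1 kHz > fs/2 = 19.5 kHz, folds to fs − 38.1 kHz = 0.9 kHz.
77.1 kHz mod fs = 38.1 kHz.
38.1 kHz > fs/2 = 19.5 kHz, folds to fs − 38.1 kHz = 0.9 kHz.
38.1 kHz and 77.1 kHz both map to 0.9 kHz.

38.1 kHz, 77.1 kHz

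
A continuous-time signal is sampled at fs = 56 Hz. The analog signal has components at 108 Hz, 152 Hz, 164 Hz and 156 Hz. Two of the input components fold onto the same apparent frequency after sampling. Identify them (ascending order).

108 Hz, 164 Hz

fs/2 = 28 Hz.
108 Hz mod fs = 52 Hz.
52 Hz > fs/2 = 28 Hz, folds to fs − 52 Hz = 4 Hz.
152 Hz mod fs = 40 Hz.
40 Hz > fs/2 = 28 Hz, folds to fs − 40 Hz = 16 Hz.
164 Hz mod fs = 52 Hz.
52 Hz > fs/2 = 28 Hz, folds to fs − 52 Hz = 4 Hz.
156 Hz mod fs = 44 Hz.
44 Hz > fs/2 = 28 Hz, folds to fs − 44 Hz = 12 Hz.
108 Hz and 164 Hz both map to 4 Hz.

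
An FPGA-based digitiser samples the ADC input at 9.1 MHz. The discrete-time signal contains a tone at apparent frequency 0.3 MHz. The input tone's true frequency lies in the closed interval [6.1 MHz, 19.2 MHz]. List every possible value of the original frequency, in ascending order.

8.8 MHz, 9.4 MHz, 17.9 MHz, 18.5 MHz

Frequencies that alias to 0.3 MHz are k·fs ± 0.3 MHz for integer k ≥ 0.
k=0: 0.3 MHz.
k=1: 8.8 MHz, 9.4 MHz.
k=2: 17.9 MHz, 18.5 MHz.
k=3: 27 MHz, 27.6 MHz.
Within [6.1 MHz, 19.2 MHz]: 8.8 MHz, 9.4 MHz, 17.9 MHz, 18.5 MHz.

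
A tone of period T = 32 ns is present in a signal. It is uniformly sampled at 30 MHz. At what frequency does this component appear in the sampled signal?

1.25 MHz

T = 32 ns → f = 1/T = 31.25 MHz.
31.25 MHz mod fs = 1.25 MHz.
1.25 MHz ≤ fs/2 = 15 MHz, appears at 1.25 MHz.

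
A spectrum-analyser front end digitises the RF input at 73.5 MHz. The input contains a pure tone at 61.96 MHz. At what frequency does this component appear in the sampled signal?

11.54 MHz

61.96 MHz > fs/2 = 36.75 MHz, folds to fs − 61.96 MHz = 11.54 MHz.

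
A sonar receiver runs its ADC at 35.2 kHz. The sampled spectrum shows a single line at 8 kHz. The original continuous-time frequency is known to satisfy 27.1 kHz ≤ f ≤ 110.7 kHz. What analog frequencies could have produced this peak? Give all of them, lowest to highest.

27.2 kHz, 43.2 kHz, 62.4 kHz, 78.4 kHz, 97.6 kHz

Frequencies that alias to 8 kHz are k·fs ± 8 kHz for integer k ≥ 0.
k=0: 8 kHz.
k=1: 27.2 kHz, 43.2 kHz.
k=2: 62.4 kHz, 78.4 kHz.
k=3: 97.6 kHz, 113.6 kHz.
k=4: 132.8 kHz, 148.8 kHz.
Within [27.1 kHz, 110.7 kHz]: 27.2 kHz, 43.2 kHz, 62.4 kHz, 78.4 kHz, 97.6 kHz.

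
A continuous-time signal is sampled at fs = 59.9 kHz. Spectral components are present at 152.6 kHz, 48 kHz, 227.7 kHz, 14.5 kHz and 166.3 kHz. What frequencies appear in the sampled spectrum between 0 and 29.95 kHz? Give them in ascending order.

11.9 kHz, 13.4 kHz, 14.5 kHz, 27.1 kHz

fs/2 = 29.95 kHz.
152.6 kHz mod fs = 32.8 kHz.
32.8 kHz > fs/2 = 29.95 kHz, folds to fs − 32.8 kHz = 27.1 kHz.
48 kHz > fs/2 = 29.95 kHz, folds to fs − 48 kHz = 11.9 kHz.
227.7 kHz mod fs = 48 kHz.
48 kHz > fs/2 = 29.95 kHz, folds to fs − 48 kHz = 11.9 kHz.
14.5 kHz ≤ fs/2 = 29.95 kHz, passes unchanged.
166.3 kHz mod fs = 46.5 kHz.
46.5 kHz > fs/2 = 29.95 kHz, folds to fs − 46.5 kHz = 13.4 kHz.
Distinct values: {11.9 kHz, 13.4 kHz, 14.5 kHz, 27.1 kHz}.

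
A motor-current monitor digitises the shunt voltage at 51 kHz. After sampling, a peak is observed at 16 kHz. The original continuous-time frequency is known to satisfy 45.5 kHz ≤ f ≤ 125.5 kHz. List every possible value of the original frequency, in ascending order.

67 kHz, 86 kHz, 118 kHz

Frequencies that alias to 16 kHz are k·fs ± 16 kHz for integer k ≥ 0.
k=0: 16 kHz.
k=1: 35 kHz, 67 kHz.
k=2: 86 kHz, 118 kHz.
k=3: 137 kHz, 169 kHz.
Within [45.5 kHz, 125.5 kHz]: 67 kHz, 86 kHz, 118 kHz.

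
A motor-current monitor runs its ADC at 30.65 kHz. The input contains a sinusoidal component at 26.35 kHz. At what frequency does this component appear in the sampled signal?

4.3 kHz

26.35 kHz > fs/2 = 15.325 kHz, folds to fs − 26.35 kHz = 4.3 kHz.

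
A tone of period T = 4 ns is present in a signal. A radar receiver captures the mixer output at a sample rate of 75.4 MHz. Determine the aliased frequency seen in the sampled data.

T = 4 ns → f = 1/T = 250 MHz.
250 MHz mod fs = 23.8 MHz.
23.8 MHz ≤ fs/2 = 37.7 MHz, appears at 23.8 MHz.

23.8 MHz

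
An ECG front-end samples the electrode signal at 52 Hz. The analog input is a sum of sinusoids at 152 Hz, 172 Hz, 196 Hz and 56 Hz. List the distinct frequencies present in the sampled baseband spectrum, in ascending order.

4 Hz, 12 Hz, 16 Hz

fs/2 = 26 Hz.
152 Hz mod fs = 48 Hz.
48 Hz > fs/2 = 26 Hz, folds to fs − 48 Hz = 4 Hz.
172 Hz mod fs = 16 Hz.
16 Hz ≤ fs/2 = 26 Hz, appears at 16 Hz.
196 Hz mod fs = 40 Hz.
40 Hz > fs/2 = 26 Hz, folds to fs − 40 Hz = 12 Hz.
56 Hz mod fs = 4 Hz.
4 Hz ≤ fs/2 = 26 Hz, appears at 4 Hz.
Distinct values: {4 Hz, 12 Hz, 16 Hz}.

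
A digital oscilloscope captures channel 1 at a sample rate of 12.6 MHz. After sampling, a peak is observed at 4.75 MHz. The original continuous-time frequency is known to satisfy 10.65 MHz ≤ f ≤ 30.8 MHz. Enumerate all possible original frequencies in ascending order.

Frequencies that alias to 4.75 MHz are k·fs ± 4.75 MHz for integer k ≥ 0.
k=0: 4.75 MHz.
k=1: 7.85 MHz, 17.35 MHz.
k=2: 20.45 MHz, 29.95 MHz.
k=3: 33.05 MHz, 42.55 MHz.
Within [10.65 MHz, 30.8 MHz]: 17.35 MHz, 20.45 MHz, 29.95 MHz.

17.35 MHz, 20.45 MHz, 29.95 MHz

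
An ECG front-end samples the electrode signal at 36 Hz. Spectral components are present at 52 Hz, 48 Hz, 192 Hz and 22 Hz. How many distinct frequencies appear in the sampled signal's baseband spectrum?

fs/2 = 18 Hz.
52 Hz mod fs = 16 Hz.
16 Hz ≤ fs/2 = 18 Hz, appears at 16 Hz.
48 Hz mod fs = 12 Hz.
12 Hz ≤ fs/2 = 18 Hz, appears at 12 Hz.
192 Hz mod fs = 12 Hz.
12 Hz ≤ fs/2 = 18 Hz, appears at 12 Hz.
22 Hz > fs/2 = 18 Hz, folds to fs − 22 Hz = 14 Hz.
Distinct values: {12 Hz, 14 Hz, 16 Hz} → 3.

3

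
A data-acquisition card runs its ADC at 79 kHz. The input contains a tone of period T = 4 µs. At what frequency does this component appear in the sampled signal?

13 kHz

T = 4 µs → f = 1/T = 250 kHz.
250 kHz mod fs = 13 kHz.
13 kHz ≤ fs/2 = 39.5 kHz, appears at 13 kHz.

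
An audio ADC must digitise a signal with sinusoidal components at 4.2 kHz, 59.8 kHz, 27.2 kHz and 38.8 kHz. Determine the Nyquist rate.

119.6 kHz

Highest-frequency component: 59.8 kHz.
Nyquist rate = 2 × 59.8 kHz = 119.6 kHz.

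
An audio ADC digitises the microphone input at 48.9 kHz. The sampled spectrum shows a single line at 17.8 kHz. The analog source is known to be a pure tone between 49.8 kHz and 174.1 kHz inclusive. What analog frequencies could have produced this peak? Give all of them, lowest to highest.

66.7 kHz, 80 kHz, 115.6 kHz, 128.9 kHz, 164.5 kHz

Frequencies that alias to 17.8 kHz are k·fs ± 17.8 kHz for integer k ≥ 0.
k=0: 17.8 kHz.
k=1: 31.1 kHz, 66.7 kHz.
k=2: 80 kHz, 115.6 kHz.
k=3: 128.9 kHz, 164.5 kHz.
k=4: 177.8 kHz, 213.4 kHz.
Within [49.8 kHz, 174.1 kHz]: 66.7 kHz, 80 kHz, 115.6 kHz, 128.9 kHz, 164.5 kHz.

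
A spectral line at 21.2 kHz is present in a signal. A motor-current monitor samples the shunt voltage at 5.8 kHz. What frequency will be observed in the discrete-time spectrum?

2 kHz

21.2 kHz mod fs = 3.8 kHz.
3.8 kHz > fs/2 = 2.9 kHz, folds to fs − 3.8 kHz = 2 kHz.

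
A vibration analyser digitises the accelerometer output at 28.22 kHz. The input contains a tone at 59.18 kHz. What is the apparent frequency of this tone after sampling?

59.18 kHz mod fs = 2.74 kHz.
2.74 kHz ≤ fs/2 = 14.11 kHz, appears at 2.74 kHz.

2.74 kHz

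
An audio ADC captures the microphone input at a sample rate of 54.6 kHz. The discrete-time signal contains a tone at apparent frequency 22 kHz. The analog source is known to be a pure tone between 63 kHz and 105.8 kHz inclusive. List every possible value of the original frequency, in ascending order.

76.6 kHz, 87.2 kHz

Frequencies that alias to 22 kHz are k·fs ± 22 kHz for integer k ≥ 0.
k=0: 22 kHz.
k=1: 32.6 kHz, 76.6 kHz.
k=2: 87.2 kHz, 131.2 kHz.
k=3: 141.8 kHz, 185.8 kHz.
Within [63 kHz, 105.8 kHz]: 76.6 kHz, 87.2 kHz.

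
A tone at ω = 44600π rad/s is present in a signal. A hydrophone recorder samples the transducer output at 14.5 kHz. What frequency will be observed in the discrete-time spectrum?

ω = 44600π rad/s → f = ω/(2π) = 22300 Hz = 22.3 kHz.
22.3 kHz mod fs = 7.8 kHz.
7.8 kHz > fs/2 = 7.25 kHz, folds to fs − 7.8 kHz = 6.7 kHz.

6.7 kHz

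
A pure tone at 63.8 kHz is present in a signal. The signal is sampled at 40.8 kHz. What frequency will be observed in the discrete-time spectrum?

63.8 kHz mod fs = 23 kHz.
23 kHz > fs/2 = 20.4 kHz, folds to fs − 23 kHz = 17.8 kHz.

17.8 kHz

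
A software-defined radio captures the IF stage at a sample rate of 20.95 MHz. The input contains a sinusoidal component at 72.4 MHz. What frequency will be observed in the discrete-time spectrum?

9.55 MHz

72.4 MHz mod fs = 9.55 MHz.
9.55 MHz ≤ fs/2 = 10.475 MHz, appears at 9.55 MHz.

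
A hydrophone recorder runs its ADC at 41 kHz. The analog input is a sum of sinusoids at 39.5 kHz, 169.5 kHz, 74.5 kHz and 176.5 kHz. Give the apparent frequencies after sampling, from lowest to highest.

1.5 kHz, 5.5 kHz, 7.5 kHz, 12.5 kHz

fs/2 = 20.5 kHz.
39.5 kHz > fs/2 = 20.5 kHz, folds to fs − 39.5 kHz = 1.5 kHz.
169.5 kHz mod fs = 5.5 kHz.
5.5 kHz ≤ fs/2 = 20.5 kHz, appears at 5.5 kHz.
74.5 kHz mod fs = 33.5 kHz.
33.5 kHz > fs/2 = 20.5 kHz, folds to fs − 33.5 kHz = 7.5 kHz.
176.5 kHz mod fs = 12.5 kHz.
12.5 kHz ≤ fs/2 = 20.5 kHz, appears at 12.5 kHz.
Distinct values: {1.5 kHz, 5.5 kHz, 7.5 kHz, 12.5 kHz}.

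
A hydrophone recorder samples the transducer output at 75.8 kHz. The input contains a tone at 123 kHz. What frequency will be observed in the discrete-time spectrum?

28.6 kHz

123 kHz mod fs = 47.2 kHz.
47.2 kHz > fs/2 = 37.9 kHz, folds to fs − 47.2 kHz = 28.6 kHz.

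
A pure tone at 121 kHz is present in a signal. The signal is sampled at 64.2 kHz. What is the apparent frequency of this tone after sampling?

121 kHz mod fs = 56.8 kHz.
56.8 kHz > fs/2 = 32.1 kHz, folds to fs − 56.8 kHz = 7.4 kHz.

7.4 kHz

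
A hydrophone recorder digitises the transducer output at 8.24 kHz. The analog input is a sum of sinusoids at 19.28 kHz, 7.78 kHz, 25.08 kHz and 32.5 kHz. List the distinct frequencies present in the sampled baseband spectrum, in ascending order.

fs/2 = 4.12 kHz.
19.28 kHz mod fs = 2.8 kHz.
2.8 kHz ≤ fs/2 = 4.12 kHz, appears at 2.8 kHz.
7.78 kHz > fs/2 = 4.12 kHz, folds to fs − 7.78 kHz = 0.46 kHz.
25.08 kHz mod fs = 0.36 kHz.
0.36 kHz ≤ fs/2 = 4.12 kHz, appears at 0.36 kHz.
32.5 kHz mod fs = 7.78 kHz.
7.78 kHz > fs/2 = 4.12 kHz, folds to fs − 7.78 kHz = 0.46 kHz.
Distinct values: {0.36 kHz, 0.46 kHz, 2.8 kHz}.

0.36 kHz, 0.46 kHz, 2.8 kHz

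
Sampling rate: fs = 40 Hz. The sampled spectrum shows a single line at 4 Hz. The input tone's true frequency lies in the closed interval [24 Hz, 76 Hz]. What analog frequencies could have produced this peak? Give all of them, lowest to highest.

Frequencies that alias to 4 Hz are k·fs ± 4 Hz for integer k ≥ 0.
k=0: 4 Hz.
k=1: 36 Hz, 44 Hz.
k=2: 76 Hz, 84 Hz.
k=3: 116 Hz, 124 Hz.
Within [24 Hz, 76 Hz]: 36 Hz, 44 Hz, 76 Hz.

36 Hz, 44 Hz, 76 Hz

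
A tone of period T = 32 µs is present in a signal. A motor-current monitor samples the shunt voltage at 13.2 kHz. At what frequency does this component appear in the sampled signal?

T = 32 µs → f = 1/T = 31.25 kHz.
31.25 kHz mod fs = 4.85 kHz.
4.85 kHz ≤ fs/2 = 6.6 kHz, appears at 4.85 kHz.

4.85 kHz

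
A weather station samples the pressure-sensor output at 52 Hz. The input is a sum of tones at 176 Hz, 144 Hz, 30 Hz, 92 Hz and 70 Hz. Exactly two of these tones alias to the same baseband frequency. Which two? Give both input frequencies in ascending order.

fs/2 = 26 Hz.
176 Hz mod fs = 20 Hz.
20 Hz ≤ fs/2 = 26 Hz, appears at 20 Hz.
144 Hz mod fs = 40 Hz.
40 Hz > fs/2 = 26 Hz, folds to fs − 40 Hz = 12 Hz.
30 Hz > fs/2 = 26 Hz, folds to fs − 30 Hz = 22 Hz.
92 Hz mod fs = 40 Hz.
40 Hz > fs/2 = 26 Hz, folds to fs − 40 Hz = 12 Hz.
70 Hz mod fs = 18 Hz.
18 Hz ≤ fs/2 = 26 Hz, appears at 18 Hz.
92 Hz and 144 Hz both map to 12 Hz.

92 Hz, 144 Hz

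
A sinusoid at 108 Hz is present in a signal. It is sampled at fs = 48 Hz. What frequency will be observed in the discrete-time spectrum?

12 Hz

108 Hz mod fs = 12 Hz.
12 Hz ≤ fs/2 = 24 Hz, appears at 12 Hz.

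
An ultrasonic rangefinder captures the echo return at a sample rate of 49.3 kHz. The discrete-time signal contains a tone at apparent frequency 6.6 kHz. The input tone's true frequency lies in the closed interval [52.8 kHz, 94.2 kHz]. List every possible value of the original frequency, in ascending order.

Frequencies that alias to 6.6 kHz are k·fs ± 6.6 kHz for integer k ≥ 0.
k=0: 6.6 kHz.
k=1: 42.7 kHz, 55.9 kHz.
k=2: 92 kHz, 105.2 kHz.
k=3: 141.3 kHz, 154.5 kHz.
Within [52.8 kHz, 94.2 kHz]: 55.9 kHz, 92 kHz.

55.9 kHz, 92 kHz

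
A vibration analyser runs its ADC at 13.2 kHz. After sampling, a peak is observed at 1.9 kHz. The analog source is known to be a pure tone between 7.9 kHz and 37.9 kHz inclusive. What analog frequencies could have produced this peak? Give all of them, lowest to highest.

Frequencies that alias to 1.9 kHz are k·fs ± 1.9 kHz for integer k ≥ 0.
k=0: 1.9 kHz.
k=1: 11.3 kHz, 15.1 kHz.
k=2: 24.5 kHz, 28.3 kHz.
k=3: 37.7 kHz, 41.5 kHz.
k=4: 50.9 kHz, 54.7 kHz.
Within [7.9 kHz, 37.9 kHz]: 11.3 kHz, 15.1 kHz, 24.5 kHz, 28.3 kHz, 37.7 kHz.

11.3 kHz, 15.1 kHz, 24.5 kHz, 28.3 kHz, 37.7 kHz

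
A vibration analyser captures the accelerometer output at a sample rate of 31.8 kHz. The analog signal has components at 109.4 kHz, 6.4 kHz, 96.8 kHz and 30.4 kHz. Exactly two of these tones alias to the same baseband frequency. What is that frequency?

fs/2 = 15.9 kHz.
109.4 kHz mod fs = 14 kHz.
14 kHz ≤ fs/2 = 15.9 kHz, appears at 14 kHz.
6.4 kHz ≤ fs/2 = 15.9 kHz, passes unchanged.
96.8 kHz mod fs = 1.4 kHz.
1.4 kHz ≤ fs/2 = 15.9 kHz, appears at 1.4 kHz.
30.4 kHz > fs/2 = 15.9 kHz, folds to fs − 30.4 kHz = 1.4 kHz.
30.4 kHz and 96.8 kHz both map to 1.4 kHz.

1.4 kHz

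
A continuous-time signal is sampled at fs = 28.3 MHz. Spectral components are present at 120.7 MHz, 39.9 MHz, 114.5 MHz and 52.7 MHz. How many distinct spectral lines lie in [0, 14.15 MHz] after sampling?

fs/2 = 14.15 MHz.
120.7 MHz mod fs = 7.5 MHz.
7.5 MHz ≤ fs/2 = 14.15 MHz, appears at 7.5 MHz.
39.9 MHz mod fs = 11.6 MHz.
11.6 MHz ≤ fs/2 = 14.15 MHz, appears at 11.6 MHz.
114.5 MHz mod fs = 1.3 MHz.
1.3 MHz ≤ fs/2 = 14.15 MHz, appears at 1.3 MHz.
52.7 MHz mod fs = 24.4 MHz.
24.4 MHz > fs/2 = 14.15 MHz, folds to fs − 24.4 MHz = 3.9 MHz.
Distinct values: {1.3 MHz, 3.9 MHz, 7.5 MHz, 11.6 MHz} → 4.

4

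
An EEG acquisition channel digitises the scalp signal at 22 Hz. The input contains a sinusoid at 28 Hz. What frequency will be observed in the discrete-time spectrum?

28 Hz mod fs = 6 Hz.
6 Hz ≤ fs/2 = 11 Hz, appears at 6 Hz.

6 Hz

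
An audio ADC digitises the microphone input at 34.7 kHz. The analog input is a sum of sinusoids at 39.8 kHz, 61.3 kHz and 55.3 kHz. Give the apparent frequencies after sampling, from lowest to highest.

5.1 kHz, 8.1 kHz, 14.1 kHz

fs/2 = 17.35 kHz.
39.8 kHz mod fs = 5.1 kHz.
5.1 kHz ≤ fs/2 = 17.35 kHz, appears at 5.1 kHz.
61.3 kHz mod fs = 26.6 kHz.
26.6 kHz > fs/2 = 17.35 kHz, folds to fs − 26.6 kHz = 8.1 kHz.
55.3 kHz mod fs = 20.6 kHz.
20.6 kHz > fs/2 = 17.35 kHz, folds to fs − 20.6 kHz = 14.1 kHz.
Distinct values: {5.1 kHz, 8.1 kHz, 14.1 kHz}.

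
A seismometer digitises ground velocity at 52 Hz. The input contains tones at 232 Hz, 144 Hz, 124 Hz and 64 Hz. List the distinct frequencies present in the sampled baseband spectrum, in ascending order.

12 Hz, 20 Hz, 24 Hz

fs/2 = 26 Hz.
232 Hz mod fs = 24 Hz.
24 Hz ≤ fs/2 = 26 Hz, appears at 24 Hz.
144 Hz mod fs = 40 Hz.
40 Hz > fs/2 = 26 Hz, folds to fs − 40 Hz = 12 Hz.
124 Hz mod fs = 20 Hz.
20 Hz ≤ fs/2 = 26 Hz, appears at 20 Hz.
64 Hz mod fs = 12 Hz.
12 Hz ≤ fs/2 = 26 Hz, appears at 12 Hz.
Distinct values: {12 Hz, 20 Hz, 24 Hz}.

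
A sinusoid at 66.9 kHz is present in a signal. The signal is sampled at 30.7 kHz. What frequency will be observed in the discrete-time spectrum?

5.5 kHz

66.9 kHz mod fs = 5.5 kHz.
5.5 kHz ≤ fs/2 = 15.35 kHz, appears at 5.5 kHz.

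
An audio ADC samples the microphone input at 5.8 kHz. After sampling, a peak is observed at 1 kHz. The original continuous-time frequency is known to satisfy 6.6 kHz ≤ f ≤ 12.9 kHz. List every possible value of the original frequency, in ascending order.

Frequencies that alias to 1 kHz are k·fs ± 1 kHz for integer k ≥ 0.
k=0: 1 kHz.
k=1: 4.8 kHz, 6.8 kHz.
k=2: 10.6 kHz, 12.6 kHz.
k=3: 16.4 kHz, 18.4 kHz.
Within [6.6 kHz, 12.9 kHz]: 6.8 kHz, 10.6 kHz, 12.6 kHz.

6.8 kHz, 10.6 kHz, 12.6 kHz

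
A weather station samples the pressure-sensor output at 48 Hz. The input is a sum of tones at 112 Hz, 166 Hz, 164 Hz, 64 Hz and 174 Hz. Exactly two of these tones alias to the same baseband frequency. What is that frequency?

fs/2 = 24 Hz.
112 Hz mod fs = 16 Hz.
16 Hz ≤ fs/2 = 24 Hz, appears at 16 Hz.
166 Hz mod fs = 22 Hz.
22 Hz ≤ fs/2 = 24 Hz, appears at 22 Hz.
164 Hz mod fs = 20 Hz.
20 Hz ≤ fs/2 = 24 Hz, appears at 20 Hz.
64 Hz mod fs = 16 Hz.
16 Hz ≤ fs/2 = 24 Hz, appears at 16 Hz.
174 Hz mod fs = 30 Hz.
30 Hz > fs/2 = 24 Hz, folds to fs − 30 Hz = 18 Hz.
64 Hz and 112 Hz both map to 16 Hz.

16 Hz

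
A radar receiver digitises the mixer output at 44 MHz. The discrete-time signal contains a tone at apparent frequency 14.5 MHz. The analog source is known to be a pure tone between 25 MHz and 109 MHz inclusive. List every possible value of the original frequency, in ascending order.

29.5 MHz, 58.5 MHz, 73.5 MHz, 102.5 MHz

Frequencies that alias to 14.5 MHz are k·fs ± 14.5 MHz for integer k ≥ 0.
k=0: 14.5 MHz.
k=1: 29.5 MHz, 58.5 MHz.
k=2: 73.5 MHz, 102.5 MHz.
k=3: 117.5 MHz, 146.5 MHz.
Within [25 MHz, 109 MHz]: 29.5 MHz, 58.5 MHz, 73.5 MHz, 102.5 MHz.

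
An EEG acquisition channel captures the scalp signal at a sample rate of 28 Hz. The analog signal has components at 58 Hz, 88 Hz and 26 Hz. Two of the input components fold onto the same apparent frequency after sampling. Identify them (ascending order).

26 Hz, 58 Hz

fs/2 = 14 Hz.
58 Hz mod fs = 2 Hz.
2 Hz ≤ fs/2 = 14 Hz, appears at 2 Hz.
88 Hz mod fs = 4 Hz.
4 Hz ≤ fs/2 = 14 Hz, appears at 4 Hz.
26 Hz > fs/2 = 14 Hz, folds to fs − 26 Hz = 2 Hz.
26 Hz and 58 Hz both map to 2 Hz.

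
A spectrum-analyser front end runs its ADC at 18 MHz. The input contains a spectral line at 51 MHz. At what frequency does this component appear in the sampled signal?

51 MHz mod fs = 15 MHz.
15 MHz > fs/2 = 9 MHz, folds to fs − 15 MHz = 3 MHz.

3 MHz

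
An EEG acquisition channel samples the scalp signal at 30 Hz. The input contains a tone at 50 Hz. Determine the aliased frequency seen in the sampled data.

10 Hz

50 Hz mod fs = 20 Hz.
20 Hz > fs/2 = 15 Hz, folds to fs − 20 Hz = 10 Hz.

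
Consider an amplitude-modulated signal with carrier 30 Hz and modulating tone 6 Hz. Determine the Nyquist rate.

72 Hz

AM sidebands sit at fc ± fm = 24 Hz and 36 Hz.
Highest-frequency component: 36 Hz.
Nyquist rate = 2 × 36 Hz = 72 Hz.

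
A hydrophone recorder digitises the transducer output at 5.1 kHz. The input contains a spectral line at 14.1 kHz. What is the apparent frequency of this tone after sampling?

1.2 kHz

14.1 kHz mod fs = 3.9 kHz.
3.9 kHz > fs/2 = 2.55 kHz, folds to fs − 3.9 kHz = 1.2 kHz.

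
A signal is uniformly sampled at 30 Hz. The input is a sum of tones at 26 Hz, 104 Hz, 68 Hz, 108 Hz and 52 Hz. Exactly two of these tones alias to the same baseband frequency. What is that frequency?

fs/2 = 15 Hz.
26 Hz > fs/2 = 15 Hz, folds to fs − 26 Hz = 4 Hz.
104 Hz mod fs = 14 Hz.
14 Hz ≤ fs/2 = 15 Hz, appears at 14 Hz.
68 Hz mod fs = 8 Hz.
8 Hz ≤ fs/2 = 15 Hz, appears at 8 Hz.
108 Hz mod fs = 18 Hz.
18 Hz > fs/2 = 15 Hz, folds to fs − 18 Hz = 12 Hz.
52 Hz mod fs = 22 Hz.
22 Hz > fs/2 = 15 Hz, folds to fs − 22 Hz = 8 Hz.
52 Hz and 68 Hz both map to 8 Hz.

8 Hz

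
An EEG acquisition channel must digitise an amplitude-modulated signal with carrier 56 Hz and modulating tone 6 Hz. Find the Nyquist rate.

124 Hz

AM sidebands sit at fc ± fm = 50 Hz and 62 Hz.
Highest-frequency component: 62 Hz.
Nyquist rate = 2 × 62 Hz = 124 Hz.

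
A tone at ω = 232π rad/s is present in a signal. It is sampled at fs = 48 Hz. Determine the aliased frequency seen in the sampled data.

ω = 232π rad/s → f = ω/(2π) = 116 Hz.
116 Hz mod fs = 20 Hz.
20 Hz ≤ fs/2 = 24 Hz, appears at 20 Hz.

20 Hz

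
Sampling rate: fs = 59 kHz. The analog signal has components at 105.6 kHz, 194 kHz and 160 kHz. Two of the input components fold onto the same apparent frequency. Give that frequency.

fs/2 = 29.5 kHz.
105.6 kHz mod fs = 46.6 kHz.
46.6 kHz > fs/2 = 29.5 kHz, folds to fs − 46.6 kHz = 12.4 kHz.
194 kHz mod fs = 17 kHz.
17 kHz ≤ fs/2 = 29.5 kHz, appears at 17 kHz.
160 kHz mod fs = 42 kHz.
42 kHz > fs/2 = 29.5 kHz, folds to fs − 42 kHz = 17 kHz.
160 kHz and 194 kHz both map to 17 kHz.

17 kHz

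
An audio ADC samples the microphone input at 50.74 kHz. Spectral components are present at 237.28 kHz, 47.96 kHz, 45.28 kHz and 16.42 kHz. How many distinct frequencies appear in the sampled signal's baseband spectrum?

3

fs/2 = 25.37 kHz.
237.28 kHz mod fs = 34.32 kHz.
34.32 kHz > fs/2 = 25.37 kHz, folds to fs − 34.32 kHz = 16.42 kHz.
47.96 kHz > fs/2 = 25.37 kHz, folds to fs − 47.96 kHz = 2.78 kHz.
45.28 kHz > fs/2 = 25.37 kHz, folds to fs − 45.28 kHz = 5.46 kHz.
16.42 kHz ≤ fs/2 = 25.37 kHz, passes unchanged.
Distinct values: {2.78 kHz, 5.46 kHz, 16.42 kHz} → 3.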